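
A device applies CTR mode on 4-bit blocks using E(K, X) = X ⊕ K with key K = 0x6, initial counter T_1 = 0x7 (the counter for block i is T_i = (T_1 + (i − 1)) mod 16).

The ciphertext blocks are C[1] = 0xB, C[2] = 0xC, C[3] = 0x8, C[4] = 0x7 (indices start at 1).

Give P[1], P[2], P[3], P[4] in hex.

CTR decryption: S_i = E(K, T_i) where T_i is the counter for block i; P_i = C_i ⊕ S_i.
P[1]: T = 0x7, S = E(K, T) = 0x1; 0xB ⊕ 0x1 = 0xA.
P[2]: T = 0x8, S = E(K, T) = 0xE; 0xC ⊕ 0xE = 0x2.
P[3]: T = 0x9, S = E(K, T) = 0xF; 0x8 ⊕ 0xF = 0x7.
P[4]: T = 0xA, S = E(K, T) = 0xC; 0x7 ⊕ 0xC = 0xB.

P[1] = 0xA, P[2] = 0x2, P[3] = 0x7, P[4] = 0xB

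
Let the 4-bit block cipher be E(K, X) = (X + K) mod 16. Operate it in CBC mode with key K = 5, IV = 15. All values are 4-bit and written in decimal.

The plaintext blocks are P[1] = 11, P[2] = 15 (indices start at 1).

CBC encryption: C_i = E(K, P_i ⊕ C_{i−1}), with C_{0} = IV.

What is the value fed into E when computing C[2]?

6

C[1]: P[1] ⊕ 15 = 4; E(K, 4) = 9.
C[2]: P[2] ⊕ 9 = 6; E(K, 6) = 11.
So the input to E for block [2] is 6.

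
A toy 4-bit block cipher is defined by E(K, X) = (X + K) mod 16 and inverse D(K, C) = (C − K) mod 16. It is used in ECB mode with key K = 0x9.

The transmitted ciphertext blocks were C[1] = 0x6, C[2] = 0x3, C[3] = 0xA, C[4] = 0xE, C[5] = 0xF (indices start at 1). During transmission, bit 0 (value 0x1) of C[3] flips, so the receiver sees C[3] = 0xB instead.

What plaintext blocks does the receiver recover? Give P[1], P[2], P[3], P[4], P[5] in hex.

ECB decryption: P_i = D(K, C_i).
Only C[3] changed, to 0xB. In ECB, a change in C_i affects only P_i. Decrypting the received ciphertext:
P[1]: D(K, 0x6) = 0xD.
P[2]: D(K, 0x3) = 0xA.
P[3]: D(K, 0xB) = 0x2.
P[4]: D(K, 0xE) = 0x5.
P[5]: D(K, 0xF) = 0x6.
Blocks that differ from the original plaintext: P[3].

P[1] = 0xD, P[2] = 0xA, P[3] = 0x2, P[4] = 0x5, P[5] = 0x6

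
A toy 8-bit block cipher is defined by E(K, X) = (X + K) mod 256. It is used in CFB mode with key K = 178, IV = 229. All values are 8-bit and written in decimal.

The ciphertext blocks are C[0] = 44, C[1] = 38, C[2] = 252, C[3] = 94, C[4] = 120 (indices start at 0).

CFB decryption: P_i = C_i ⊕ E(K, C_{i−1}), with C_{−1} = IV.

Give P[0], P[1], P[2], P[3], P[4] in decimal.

P[0] = 187, P[1] = 248, P[2] = 36, P[3] = 240, P[4] = 104

P[0]: E(K, 229) = 151; 44 ⊕ 151 = 187.
P[1]: E(K, 44) = 222; 38 ⊕ 222 = 248.
P[2]: E(K, 38) = 216; 252 ⊕ 216 = 36.
P[3]: E(K, 252) = 174; 94 ⊕ 174 = 240.
P[4]: E(K, 94) = 16; 120 ⊕ 16 = 104.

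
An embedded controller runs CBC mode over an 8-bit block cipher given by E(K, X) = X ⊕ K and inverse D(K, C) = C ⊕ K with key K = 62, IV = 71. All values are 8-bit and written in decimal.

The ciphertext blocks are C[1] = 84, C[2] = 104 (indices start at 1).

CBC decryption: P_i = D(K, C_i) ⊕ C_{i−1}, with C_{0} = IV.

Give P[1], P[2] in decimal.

P[1] = 45, P[2] = 2

P[1]: D(K, 84) = 106; 106 ⊕ 71 = 45.
P[2]: D(K, 104) = 86; 86 ⊕ 84 = 2.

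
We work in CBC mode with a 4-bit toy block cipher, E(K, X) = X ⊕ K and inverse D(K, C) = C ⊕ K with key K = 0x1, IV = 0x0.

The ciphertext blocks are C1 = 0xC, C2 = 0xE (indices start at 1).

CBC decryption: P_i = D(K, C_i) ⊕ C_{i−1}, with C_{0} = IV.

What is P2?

P2 = 0x3

P2: D(K, 0xE) = 0xF; 0xF ⊕ 0xC = 0x3.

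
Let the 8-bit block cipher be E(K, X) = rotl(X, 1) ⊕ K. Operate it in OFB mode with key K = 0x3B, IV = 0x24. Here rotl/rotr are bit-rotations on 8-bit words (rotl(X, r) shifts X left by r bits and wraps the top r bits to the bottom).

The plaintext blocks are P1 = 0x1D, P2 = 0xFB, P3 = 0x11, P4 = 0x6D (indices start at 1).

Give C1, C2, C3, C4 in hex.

C1 = 0x6E, C2 = 0x26, C3 = 0x91, C4 = 0x57

OFB encryption: S_i = E(K, S_{i−1}) with S_{0} = IV; C_i = P_i ⊕ S_i.
C1: S = E(K, 0x24) = 0x73; 0x1D ⊕ 0x73 = 0x6E.
C2: S = E(K, 0x73) = 0xDD; 0xFB ⊕ 0xDD = 0x26.
C3: S = E(K, 0xDD) = 0x80; 0x11 ⊕ 0x80 = 0x91.
C4: S = E(K, 0x80) = 0x3A; 0x6D ⊕ 0x3A = 0x57.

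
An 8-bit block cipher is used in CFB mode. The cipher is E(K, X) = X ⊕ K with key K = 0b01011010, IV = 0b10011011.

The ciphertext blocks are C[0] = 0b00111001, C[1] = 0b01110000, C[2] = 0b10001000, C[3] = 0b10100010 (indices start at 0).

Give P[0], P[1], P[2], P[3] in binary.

P[0] = 0b11111000, P[1] = 0b00010011, P[2] = 0b10100010, P[3] = 0b01110000

CFB decryption: P_i = C_i ⊕ E(K, C_{i−1}), with C_{−1} = IV.
P[0]: E(K, 0b10011011) = 0b11000001; 0b00111001 ⊕ 0b11000001 = 0b11111000.
P[1]: E(K, 0b00111001) = 0b01100011; 0b01110000 ⊕ 0b01100011 = 0b00010011.
P[2]: E(K, 0b01110000) = 0b00101010; 0b10001000 ⊕ 0b00101010 = 0b10100010.
P[3]: E(K, 0b10001000) = 0b11010010; 0b10100010 ⊕ 0b11010010 = 0b01110000.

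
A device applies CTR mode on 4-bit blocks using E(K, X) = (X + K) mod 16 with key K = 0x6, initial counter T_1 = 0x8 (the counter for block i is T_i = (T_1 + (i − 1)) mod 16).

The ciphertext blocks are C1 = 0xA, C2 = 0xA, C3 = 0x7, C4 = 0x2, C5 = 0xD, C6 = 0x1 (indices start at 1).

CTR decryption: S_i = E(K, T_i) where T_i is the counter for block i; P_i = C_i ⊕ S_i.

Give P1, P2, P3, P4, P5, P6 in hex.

P1: T = 0x8, S = E(K, T) = 0xE; 0xA ⊕ 0xE = 0x4.
P2: T = 0x9, S = E(K, T) = 0xF; 0xA ⊕ 0xF = 0x5.
P3: T = 0xA, S = E(K, T) = 0x0; 0x7 ⊕ 0x0 = 0x7.
P4: T = 0xB, S = E(K, T) = 0x1; 0x2 ⊕ 0x1 = 0x3.
P5: T = 0xC, S = E(K, T) = 0x2; 0xD ⊕ 0x2 = 0xF.
P6: T = 0xD, S = E(K, T) = 0x3; 0x1 ⊕ 0x3 = 0x2.

P1 = 0x4, P2 = 0x5, P3 = 0x7, P4 = 0x3, P5 = 0xF, P6 = 0x2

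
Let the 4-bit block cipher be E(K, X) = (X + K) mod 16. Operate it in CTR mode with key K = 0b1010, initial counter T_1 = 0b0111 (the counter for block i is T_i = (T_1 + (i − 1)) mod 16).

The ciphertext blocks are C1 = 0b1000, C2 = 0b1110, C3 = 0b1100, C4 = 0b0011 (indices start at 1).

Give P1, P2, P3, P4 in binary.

CTR decryption: S_i = E(K, T_i) where T_i is the counter for block i; P_i = C_i ⊕ S_i.
P1: T = 0b0111, S = E(K, T) = 0b0001; 0b1000 ⊕ 0b0001 = 0b1001.
P2: T = 0b1000, S = E(K, T) = 0b0010; 0b1110 ⊕ 0b0010 = 0b1100.
P3: T = 0b1001, S = E(K, T) = 0b0011; 0b1100 ⊕ 0b0011 = 0b1111.
P4: T = 0b1010, S = E(K, T) = 0b0100; 0b0011 ⊕ 0b0100 = 0b0111.

P1 = 0b1001, P2 = 0b1100, P3 = 0b1111, P4 = 0b0111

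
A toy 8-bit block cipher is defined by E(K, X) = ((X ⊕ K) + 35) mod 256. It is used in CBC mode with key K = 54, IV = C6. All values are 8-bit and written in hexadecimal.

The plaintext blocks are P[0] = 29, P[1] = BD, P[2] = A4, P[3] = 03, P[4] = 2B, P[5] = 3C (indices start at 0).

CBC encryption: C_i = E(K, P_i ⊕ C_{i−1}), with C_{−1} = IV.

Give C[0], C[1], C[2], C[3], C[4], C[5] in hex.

C[0] = F0, C[1] = 4E, C[2] = F3, C[3] = D9, C[4] = DB, C[5] = E8

C[0]: P[0] ⊕ C6 = EF; E(K, EF) = F0.
C[1]: P[1] ⊕ F0 = 4D; E(K, 4D) = 4E.
C[2]: P[2] ⊕ 4E = EA; E(K, EA) = F3.
C[3]: P[3] ⊕ F3 = F0; E(K, F0) = D9.
C[4]: P[4] ⊕ D9 = F2; E(K, F2) = DB.
C[5]: P[5] ⊕ DB = E7; E(K, E7) = E8.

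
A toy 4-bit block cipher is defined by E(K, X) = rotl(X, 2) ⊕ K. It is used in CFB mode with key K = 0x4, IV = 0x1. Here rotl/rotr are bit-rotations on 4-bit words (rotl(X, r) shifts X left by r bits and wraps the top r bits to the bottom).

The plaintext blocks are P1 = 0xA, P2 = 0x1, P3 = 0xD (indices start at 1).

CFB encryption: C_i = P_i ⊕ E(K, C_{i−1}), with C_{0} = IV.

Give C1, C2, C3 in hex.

C1: E(K, 0x1) = 0x0; 0xA ⊕ 0x0 = 0xA.
C2: E(K, 0xA) = 0xE; 0x1 ⊕ 0xE = 0xF.
C3: E(K, 0xF) = 0xB; 0xD ⊕ 0xB = 0x6.

C1 = 0xA, C2 = 0xF, C3 = 0x6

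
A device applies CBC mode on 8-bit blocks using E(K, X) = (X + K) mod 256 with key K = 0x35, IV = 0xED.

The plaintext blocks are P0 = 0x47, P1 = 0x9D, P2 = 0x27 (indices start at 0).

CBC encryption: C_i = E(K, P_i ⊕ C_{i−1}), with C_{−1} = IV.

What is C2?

C2 = 0x85

C0: P0 ⊕ 0xED = 0xAA; E(K, 0xAA) = 0xDF.
C1: P1 ⊕ 0xDF = 0x42; E(K, 0x42) = 0x77.
C2: P2 ⊕ 0x77 = 0x50; E(K, 0x50) = 0x85.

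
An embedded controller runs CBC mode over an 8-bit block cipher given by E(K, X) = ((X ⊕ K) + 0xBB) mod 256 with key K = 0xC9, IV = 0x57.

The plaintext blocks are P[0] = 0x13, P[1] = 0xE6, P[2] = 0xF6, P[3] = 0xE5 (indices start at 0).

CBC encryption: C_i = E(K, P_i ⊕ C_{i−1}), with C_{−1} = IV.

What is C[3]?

C[3] = 0xAF

C[0]: P[0] ⊕ 0x57 = 0x44; E(K, 0x44) = 0x48.
C[1]: P[1] ⊕ 0x48 = 0xAE; E(K, 0xAE) = 0x22.
C[2]: P[2] ⊕ 0x22 = 0xD4; E(K, 0xD4) = 0xD8.
C[3]: P[3] ⊕ 0xD8 = 0x3D; E(K, 0x3D) = 0xAF.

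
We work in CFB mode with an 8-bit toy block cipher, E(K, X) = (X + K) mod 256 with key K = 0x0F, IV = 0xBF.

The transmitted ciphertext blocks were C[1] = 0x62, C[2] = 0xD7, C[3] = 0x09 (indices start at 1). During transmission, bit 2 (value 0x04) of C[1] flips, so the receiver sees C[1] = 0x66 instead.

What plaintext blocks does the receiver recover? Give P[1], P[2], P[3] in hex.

P[1] = 0xA8, P[2] = 0xA2, P[3] = 0xEF

CFB decryption: P_i = C_i ⊕ E(K, C_{i−1}), with C_{0} = IV.
Only C[1] changed, to 0x66. In CFB, a change in C_i flips the same bit in P_i and garbles P_{i+1}. Decrypting the received ciphertext:
P[1]: E(K, 0xBF) = 0xCE; 0x66 ⊕ 0xCE = 0xA8.
P[2]: E(K, 0x66) = 0x75; 0xD7 ⊕ 0x75 = 0xA2.
P[3]: E(K, 0xD7) = 0xE6; 0x09 ⊕ 0xE6 = 0xEF.
Blocks that differ from the original plaintext: P[1], P[2].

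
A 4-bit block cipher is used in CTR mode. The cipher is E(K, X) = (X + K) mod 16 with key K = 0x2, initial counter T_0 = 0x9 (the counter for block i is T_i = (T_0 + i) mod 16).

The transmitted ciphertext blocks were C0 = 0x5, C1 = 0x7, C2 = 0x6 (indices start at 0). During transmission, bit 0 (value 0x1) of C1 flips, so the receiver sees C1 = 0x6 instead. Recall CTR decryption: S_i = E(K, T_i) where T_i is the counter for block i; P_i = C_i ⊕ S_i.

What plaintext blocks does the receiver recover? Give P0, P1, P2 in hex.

P0 = 0xE, P1 = 0xA, P2 = 0xB

Only C1 changed, to 0x6. In CTR, a change in C_i flips the same bit in P_i only; the keystream is unaffected. Decrypting the received ciphertext:
P0: T = 0x9, S = E(K, T) = 0xB; 0x5 ⊕ 0xB = 0xE.
P1: T = 0xA, S = E(K, T) = 0xC; 0x6 ⊕ 0xC = 0xA.
P2: T = 0xB, S = E(K, T) = 0xD; 0x6 ⊕ 0xD = 0xB.
Blocks that differ from the original plaintext: P1.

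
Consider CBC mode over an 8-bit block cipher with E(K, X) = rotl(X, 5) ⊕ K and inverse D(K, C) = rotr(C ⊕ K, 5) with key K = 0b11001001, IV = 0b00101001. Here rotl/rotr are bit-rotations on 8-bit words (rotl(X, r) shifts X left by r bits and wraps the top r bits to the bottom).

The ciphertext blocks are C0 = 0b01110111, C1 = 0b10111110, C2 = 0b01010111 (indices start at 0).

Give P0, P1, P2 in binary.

P0 = 0b11011100, P1 = 0b11001100, P2 = 0b01001010

CBC decryption: P_i = D(K, C_i) ⊕ C_{i−1}, with C_{−1} = IV.
P0: D(K, 0b01110111) = 0b11110101; 0b11110101 ⊕ 0b00101001 = 0b11011100.
P1: D(K, 0b10111110) = 0b10111011; 0b10111011 ⊕ 0b01110111 = 0b11001100.
P2: D(K, 0b01010111) = 0b11110100; 0b11110100 ⊕ 0b10111110 = 0b01001010.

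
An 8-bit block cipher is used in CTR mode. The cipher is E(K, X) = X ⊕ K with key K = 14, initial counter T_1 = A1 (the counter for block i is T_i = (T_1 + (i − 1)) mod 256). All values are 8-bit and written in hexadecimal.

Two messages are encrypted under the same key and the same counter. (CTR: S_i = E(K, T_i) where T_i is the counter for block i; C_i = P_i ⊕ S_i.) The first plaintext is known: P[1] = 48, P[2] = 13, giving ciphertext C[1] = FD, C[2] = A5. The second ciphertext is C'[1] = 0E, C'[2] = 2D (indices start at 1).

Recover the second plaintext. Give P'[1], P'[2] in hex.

P'[1] = BB, P'[2] = 9B

In CTR with a reused counter, both messages share the same keystream S_i, so C_i ⊕ C'_i = P_i ⊕ P'_i and thus P'_i = P_i ⊕ C_i ⊕ C'_i.
P'[1]: 48 ⊕ FD ⊕ 0E = BB.
P'[2]: 13 ⊕ A5 ⊕ 2D = 9B.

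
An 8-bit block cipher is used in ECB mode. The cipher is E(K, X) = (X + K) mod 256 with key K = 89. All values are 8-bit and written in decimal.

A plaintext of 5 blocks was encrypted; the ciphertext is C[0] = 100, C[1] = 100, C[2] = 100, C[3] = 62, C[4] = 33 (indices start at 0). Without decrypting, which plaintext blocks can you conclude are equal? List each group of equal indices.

P[0] = P[1] = P[2]

ECB encrypts each block independently with the same key, so equal ciphertext blocks imply equal plaintext blocks.
C[0] = C[1] = C[2] = 100, so P[0] = P[1] = P[2].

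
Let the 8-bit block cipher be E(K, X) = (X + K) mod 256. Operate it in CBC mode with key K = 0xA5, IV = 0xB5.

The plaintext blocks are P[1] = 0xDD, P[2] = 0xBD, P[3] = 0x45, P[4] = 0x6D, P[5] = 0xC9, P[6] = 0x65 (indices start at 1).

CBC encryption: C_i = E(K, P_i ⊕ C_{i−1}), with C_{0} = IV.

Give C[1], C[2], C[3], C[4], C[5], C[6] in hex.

C[1] = 0x0D, C[2] = 0x55, C[3] = 0xB5, C[4] = 0x7D, C[5] = 0x59, C[6] = 0xE1

C[1]: P[1] ⊕ 0xB5 = 0x68; E(K, 0x68) = 0x0D.
C[2]: P[2] ⊕ 0x0D = 0xB0; E(K, 0xB0) = 0x55.
C[3]: P[3] ⊕ 0x55 = 0x10; E(K, 0x10) = 0xB5.
C[4]: P[4] ⊕ 0xB5 = 0xD8; E(K, 0xD8) = 0x7D.
C[5]: P[5] ⊕ 0x7D = 0xB4; E(K, 0xB4) = 0x59.
C[6]: P[6] ⊕ 0x59 = 0x3C; E(K, 0x3C) = 0xE1.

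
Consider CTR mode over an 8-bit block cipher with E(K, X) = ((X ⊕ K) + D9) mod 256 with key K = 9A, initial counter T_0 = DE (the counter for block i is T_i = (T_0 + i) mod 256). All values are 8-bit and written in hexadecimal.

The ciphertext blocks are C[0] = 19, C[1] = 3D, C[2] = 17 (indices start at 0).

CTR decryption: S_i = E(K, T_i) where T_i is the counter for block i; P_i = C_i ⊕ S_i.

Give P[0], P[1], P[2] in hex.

P[0]: T = DE, S = E(K, T) = 1D; 19 ⊕ 1D = 04.
P[1]: T = DF, S = E(K, T) = 1E; 3D ⊕ 1E = 23.
P[2]: T = E0, S = E(K, T) = 53; 17 ⊕ 53 = 44.

P[0] = 04, P[1] = 23, P[2] = 44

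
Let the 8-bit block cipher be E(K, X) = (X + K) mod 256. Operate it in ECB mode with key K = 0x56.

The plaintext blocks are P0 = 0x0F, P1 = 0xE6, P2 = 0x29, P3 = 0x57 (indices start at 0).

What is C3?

ECB encryption: C_i = E(K, P_i).
C3: E(K, 0x57) = 0xAD.

C3 = 0xAD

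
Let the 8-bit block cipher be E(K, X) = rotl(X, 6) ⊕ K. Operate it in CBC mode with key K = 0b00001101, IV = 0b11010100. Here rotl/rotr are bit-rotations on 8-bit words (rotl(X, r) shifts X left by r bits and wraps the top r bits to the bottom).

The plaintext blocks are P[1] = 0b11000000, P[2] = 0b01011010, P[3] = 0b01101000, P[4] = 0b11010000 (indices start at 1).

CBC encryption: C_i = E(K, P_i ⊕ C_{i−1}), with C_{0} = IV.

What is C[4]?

C[1]: P[1] ⊕ 0b11010100 = 0b00010100; E(K, 0b00010100) = 0b00001000.
C[2]: P[2] ⊕ 0b00001000 = 0b01010010; E(K, 0b01010010) = 0b10011001.
C[3]: P[3] ⊕ 0b10011001 = 0b11110001; E(K, 0b11110001) = 0b01110001.
C[4]: P[4] ⊕ 0b01110001 = 0b10100001; E(K, 0b10100001) = 0b01100101.

C[4] = 0b01100101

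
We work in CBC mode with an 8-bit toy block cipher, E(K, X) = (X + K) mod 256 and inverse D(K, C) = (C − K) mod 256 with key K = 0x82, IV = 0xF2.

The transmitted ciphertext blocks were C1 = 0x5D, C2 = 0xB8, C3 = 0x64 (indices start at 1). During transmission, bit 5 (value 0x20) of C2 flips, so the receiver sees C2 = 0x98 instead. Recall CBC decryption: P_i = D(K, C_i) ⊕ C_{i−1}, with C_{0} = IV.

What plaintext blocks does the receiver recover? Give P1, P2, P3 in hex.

Only C2 changed, to 0x98. In CBC, a change in C_i garbles P_i and flips the same bit in P_{i+1}. Decrypting the received ciphertext:
P1: D(K, 0x5D) = 0xDB; 0xDB ⊕ 0xF2 = 0x29.
P2: D(K, 0x98) = 0x16; 0x16 ⊕ 0x5D = 0x4B.
P3: D(K, 0x64) = 0xE2; 0xE2 ⊕ 0x98 = 0x7A.
Blocks that differ from the original plaintext: P2, P3.

P1 = 0x29, P2 = 0x4B, P3 = 0x7A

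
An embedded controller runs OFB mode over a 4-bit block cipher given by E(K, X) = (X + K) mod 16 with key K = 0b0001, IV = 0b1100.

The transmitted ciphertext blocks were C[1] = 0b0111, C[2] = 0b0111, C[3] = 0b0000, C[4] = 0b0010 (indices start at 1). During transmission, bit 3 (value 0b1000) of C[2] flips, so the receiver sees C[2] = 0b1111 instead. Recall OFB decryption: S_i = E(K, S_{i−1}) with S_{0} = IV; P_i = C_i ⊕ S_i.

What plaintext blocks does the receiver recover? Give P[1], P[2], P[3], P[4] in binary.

Only C[2] changed, to 0b1111. In OFB, a change in C_i flips the same bit in P_i only; the keystream is unaffected. Decrypting the received ciphertext:
P[1]: S = E(K, 0b1100) = 0b1101; 0b0111 ⊕ 0b1101 = 0b1010.
P[2]: S = E(K, 0b1101) = 0b1110; 0b1111 ⊕ 0b1110 = 0b0001.
P[3]: S = E(K, 0b1110) = 0b1111; 0b0000 ⊕ 0b1111 = 0b1111.
P[4]: S = E(K, 0b1111) = 0b0000; 0b0010 ⊕ 0b0000 = 0b0010.
Blocks that differ from the original plaintext: P[2].

P[1] = 0b1010, P[2] = 0b0001, P[3] = 0b1111, P[4] = 0b0010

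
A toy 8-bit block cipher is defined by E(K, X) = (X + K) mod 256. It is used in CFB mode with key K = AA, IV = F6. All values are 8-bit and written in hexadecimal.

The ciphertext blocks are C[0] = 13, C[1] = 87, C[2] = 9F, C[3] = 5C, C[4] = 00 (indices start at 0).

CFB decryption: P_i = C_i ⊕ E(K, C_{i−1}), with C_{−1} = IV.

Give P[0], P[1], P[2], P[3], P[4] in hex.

P[0] = B3, P[1] = 3A, P[2] = AE, P[3] = 15, P[4] = 06

P[0]: E(K, F6) = A0; 13 ⊕ A0 = B3.
P[1]: E(K, 13) = BD; 87 ⊕ BD = 3A.
P[2]: E(K, 87) = 31; 9F ⊕ 31 = AE.
P[3]: E(K, 9F) = 49; 5C ⊕ 49 = 15.
P[4]: E(K, 5C) = 06; 00 ⊕ 06 = 06.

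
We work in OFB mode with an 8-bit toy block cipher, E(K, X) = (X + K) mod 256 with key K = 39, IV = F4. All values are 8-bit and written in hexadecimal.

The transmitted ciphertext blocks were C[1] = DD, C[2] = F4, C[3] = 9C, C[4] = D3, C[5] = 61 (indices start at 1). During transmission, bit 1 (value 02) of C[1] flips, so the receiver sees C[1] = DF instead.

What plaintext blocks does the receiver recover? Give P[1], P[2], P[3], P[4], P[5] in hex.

OFB decryption: S_i = E(K, S_{i−1}) with S_{0} = IV; P_i = C_i ⊕ S_i.
Only C[1] changed, to DF. In OFB, a change in C_i flips the same bit in P_i only; the keystream is unaffected. Decrypting the received ciphertext:
P[1]: S = E(K, F4) = 2D; DF ⊕ 2D = F2.
P[2]: S = E(K, 2D) = 66; F4 ⊕ 66 = 92.
P[3]: S = E(K, 66) = 9F; 9C ⊕ 9F = 03.
P[4]: S = E(K, 9F) = D8; D3 ⊕ D8 = 0B.
P[5]: S = E(K, D8) = 11; 61 ⊕ 11 = 70.
Blocks that differ from the original plaintext: P[1].

P[1] = F2, P[2] = 92, P[3] = 03, P[4] = 0B, P[5] = 70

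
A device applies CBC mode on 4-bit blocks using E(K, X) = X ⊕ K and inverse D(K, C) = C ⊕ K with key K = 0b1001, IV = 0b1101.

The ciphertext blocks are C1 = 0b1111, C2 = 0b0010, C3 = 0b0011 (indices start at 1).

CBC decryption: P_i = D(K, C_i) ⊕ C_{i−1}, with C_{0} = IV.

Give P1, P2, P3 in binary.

P1 = 0b1011, P2 = 0b0100, P3 = 0b1000

P1: D(K, 0b1111) = 0b0110; 0b0110 ⊕ 0b1101 = 0b1011.
P2: D(K, 0b0010) = 0b1011; 0b1011 ⊕ 0b1111 = 0b0100.
P3: D(K, 0b0011) = 0b1010; 0b1010 ⊕ 0b0010 = 0b1000.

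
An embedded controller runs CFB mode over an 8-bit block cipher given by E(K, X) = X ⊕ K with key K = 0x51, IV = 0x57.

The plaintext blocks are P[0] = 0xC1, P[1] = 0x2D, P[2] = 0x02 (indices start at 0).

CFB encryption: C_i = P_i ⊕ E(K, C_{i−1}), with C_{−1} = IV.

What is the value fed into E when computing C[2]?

0xBB

C[0]: E(K, 0x57) = 0x06; 0xC1 ⊕ 0x06 = 0xC7.
C[1]: E(K, 0xC7) = 0x96; 0x2D ⊕ 0x96 = 0xBB.
C[2]: E(K, 0xBB) = 0xEA; 0x02 ⊕ 0xEA = 0xE8.
So the input to E for block [2] is 0xBB.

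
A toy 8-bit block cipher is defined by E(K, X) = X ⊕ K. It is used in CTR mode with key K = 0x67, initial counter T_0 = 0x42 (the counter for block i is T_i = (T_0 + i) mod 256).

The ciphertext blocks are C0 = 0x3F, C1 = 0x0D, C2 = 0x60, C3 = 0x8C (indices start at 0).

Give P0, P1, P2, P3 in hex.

CTR decryption: S_i = E(K, T_i) where T_i is the counter for block i; P_i = C_i ⊕ S_i.
P0: T = 0x42, S = E(K, T) = 0x25; 0x3F ⊕ 0x25 = 0x1A.
P1: T = 0x43, S = E(K, T) = 0x24; 0x0D ⊕ 0x24 = 0x29.
P2: T = 0x44, S = E(K, T) = 0x23; 0x60 ⊕ 0x23 = 0x43.
P3: T = 0x45, S = E(K, T) = 0x22; 0x8C ⊕ 0x22 = 0xAE.

P0 = 0x1A, P1 = 0x29, P2 = 0x43, P3 = 0xAE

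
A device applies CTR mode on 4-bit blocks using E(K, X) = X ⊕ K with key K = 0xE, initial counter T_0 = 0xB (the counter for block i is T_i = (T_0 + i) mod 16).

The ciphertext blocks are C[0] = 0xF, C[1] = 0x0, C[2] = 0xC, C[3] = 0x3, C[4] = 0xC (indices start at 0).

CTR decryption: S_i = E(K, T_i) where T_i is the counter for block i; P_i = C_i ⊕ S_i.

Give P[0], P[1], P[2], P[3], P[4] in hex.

P[0]: T = 0xB, S = E(K, T) = 0x5; 0xF ⊕ 0x5 = 0xA.
P[1]: T = 0xC, S = E(K, T) = 0x2; 0x0 ⊕ 0x2 = 0x2.
P[2]: T = 0xD, S = E(K, T) = 0x3; 0xC ⊕ 0x3 = 0xF.
P[3]: T = 0xE, S = E(K, T) = 0x0; 0x3 ⊕ 0x0 = 0x3.
P[4]: T = 0xF, S = E(K, T) = 0x1; 0xC ⊕ 0x1 = 0xD.

P[0] = 0xA, P[1] = 0x2, P[2] = 0xF, P[3] = 0x3, P[4] = 0xD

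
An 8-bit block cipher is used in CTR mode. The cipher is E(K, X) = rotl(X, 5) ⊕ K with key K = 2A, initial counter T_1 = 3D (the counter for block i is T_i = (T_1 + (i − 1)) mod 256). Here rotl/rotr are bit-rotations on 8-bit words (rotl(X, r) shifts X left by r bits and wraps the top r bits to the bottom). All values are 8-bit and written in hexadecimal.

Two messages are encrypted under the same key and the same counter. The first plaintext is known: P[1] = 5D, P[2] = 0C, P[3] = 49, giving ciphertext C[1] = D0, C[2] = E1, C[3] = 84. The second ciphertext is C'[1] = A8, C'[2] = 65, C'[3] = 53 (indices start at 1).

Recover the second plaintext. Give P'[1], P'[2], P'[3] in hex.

P'[1] = 25, P'[2] = 88, P'[3] = 9E

In CTR with a reused counter, both messages share the same keystream S_i, so C_i ⊕ C'_i = P_i ⊕ P'_i and thus P'_i = P_i ⊕ C_i ⊕ C'_i.
P'[1]: 5D ⊕ D0 ⊕ A8 = 25.
P'[2]: 0C ⊕ E1 ⊕ 65 = 88.
P'[3]: 49 ⊕ 84 ⊕ 53 = 9E.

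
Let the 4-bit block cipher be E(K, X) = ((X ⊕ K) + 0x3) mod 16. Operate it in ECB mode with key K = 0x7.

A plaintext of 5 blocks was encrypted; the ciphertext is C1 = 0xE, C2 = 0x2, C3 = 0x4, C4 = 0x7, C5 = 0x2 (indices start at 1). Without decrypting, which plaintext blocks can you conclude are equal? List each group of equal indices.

P2 = P5

ECB encrypts each block independently with the same key, so equal ciphertext blocks imply equal plaintext blocks.
C2 = C5 = 0x2, so P2 = P5.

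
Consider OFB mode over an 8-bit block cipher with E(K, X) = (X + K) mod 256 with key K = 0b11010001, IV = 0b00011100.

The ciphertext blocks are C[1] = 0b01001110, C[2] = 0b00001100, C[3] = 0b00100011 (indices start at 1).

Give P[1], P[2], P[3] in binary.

OFB decryption: S_i = E(K, S_{i−1}) with S_{0} = IV; P_i = C_i ⊕ S_i.
P[1]: S = E(K, 0b00011100) = 0b11101101; 0b01001110 ⊕ 0b11101101 = 0b10100011.
P[2]: S = E(K, 0b11101101) = 0b10111110; 0b00001100 ⊕ 0b10111110 = 0b10110010.
P[3]: S = E(K, 0b10111110) = 0b10001111; 0b00100011 ⊕ 0b10001111 = 0b10101100.

P[1] = 0b10100011, P[2] = 0b10110010, P[3] = 0b10101100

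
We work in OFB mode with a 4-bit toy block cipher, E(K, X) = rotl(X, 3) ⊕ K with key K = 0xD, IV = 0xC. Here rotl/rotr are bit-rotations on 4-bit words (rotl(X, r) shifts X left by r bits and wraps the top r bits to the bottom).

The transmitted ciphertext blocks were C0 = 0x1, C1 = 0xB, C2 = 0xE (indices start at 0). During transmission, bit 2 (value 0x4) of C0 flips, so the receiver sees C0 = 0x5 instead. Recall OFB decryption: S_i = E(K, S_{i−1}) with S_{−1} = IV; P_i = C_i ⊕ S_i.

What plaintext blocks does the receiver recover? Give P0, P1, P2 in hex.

P0 = 0xE, P1 = 0xB, P2 = 0x3

Only C0 changed, to 0x5. In OFB, a change in C_i flips the same bit in P_i only; the keystream is unaffected. Decrypting the received ciphertext:
P0: S = E(K, 0xC) = 0xB; 0x5 ⊕ 0xB = 0xE.
P1: S = E(K, 0xB) = 0x0; 0xB ⊕ 0x0 = 0xB.
P2: S = E(K, 0x0) = 0xD; 0xE ⊕ 0xD = 0x3.
Blocks that differ from the original plaintext: P0.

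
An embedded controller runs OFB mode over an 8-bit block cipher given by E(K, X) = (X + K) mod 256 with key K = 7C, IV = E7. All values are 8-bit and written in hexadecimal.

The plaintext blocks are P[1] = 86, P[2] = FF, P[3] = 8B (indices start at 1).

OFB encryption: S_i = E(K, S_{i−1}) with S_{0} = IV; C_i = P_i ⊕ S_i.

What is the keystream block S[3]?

5B

C[1]: S = E(K, E7) = 63; 86 ⊕ 63 = E5.
C[2]: S = E(K, 63) = DF; FF ⊕ DF = 20.
C[3]: S = E(K, DF) = 5B; 8B ⊕ 5B = D0.
So S[3] = 5B.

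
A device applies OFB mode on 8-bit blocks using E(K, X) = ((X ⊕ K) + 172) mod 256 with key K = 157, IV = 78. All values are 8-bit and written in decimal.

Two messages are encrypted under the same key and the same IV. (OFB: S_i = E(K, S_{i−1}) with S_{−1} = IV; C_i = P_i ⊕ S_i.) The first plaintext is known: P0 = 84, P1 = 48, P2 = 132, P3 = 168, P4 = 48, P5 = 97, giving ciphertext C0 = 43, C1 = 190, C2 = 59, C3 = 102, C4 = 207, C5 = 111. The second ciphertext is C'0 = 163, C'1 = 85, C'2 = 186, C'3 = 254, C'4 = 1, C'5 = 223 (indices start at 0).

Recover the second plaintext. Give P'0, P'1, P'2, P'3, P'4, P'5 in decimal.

In OFB with a reused IV, both messages share the same keystream S_i, so C_i ⊕ C'_i = P_i ⊕ P'_i and thus P'_i = P_i ⊕ C_i ⊕ C'_i.
P'0: 84 ⊕ 43 ⊕ 163 = 220.
P'1: 48 ⊕ 190 ⊕ 85 = 219.
P'2: 132 ⊕ 59 ⊕ 186 = 5.
P'3: 168 ⊕ 102 ⊕ 254 = 48.
P'4: 48 ⊕ 207 ⊕ 1 = 254.
P'5: 97 ⊕ 111 ⊕ 223 = 209.

P'0 = 220, P'1 = 219, P'2 = 5, P'3 = 48, P'4 = 254, P'5 = 209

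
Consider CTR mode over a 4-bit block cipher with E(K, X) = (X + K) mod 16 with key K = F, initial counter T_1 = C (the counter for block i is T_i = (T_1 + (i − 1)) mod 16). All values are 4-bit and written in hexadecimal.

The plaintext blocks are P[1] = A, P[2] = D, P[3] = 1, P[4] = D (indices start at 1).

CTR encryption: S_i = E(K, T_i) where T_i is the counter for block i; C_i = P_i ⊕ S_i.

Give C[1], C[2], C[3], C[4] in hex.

C[1] = 1, C[2] = 1, C[3] = C, C[4] = 3

C[1]: T = C, S = E(K, T) = B; A ⊕ B = 1.
C[2]: T = D, S = E(K, T) = C; D ⊕ C = 1.
C[3]: T = E, S = E(K, T) = D; 1 ⊕ D = C.
C[4]: T = F, S = E(K, T) = E; D ⊕ E = 3.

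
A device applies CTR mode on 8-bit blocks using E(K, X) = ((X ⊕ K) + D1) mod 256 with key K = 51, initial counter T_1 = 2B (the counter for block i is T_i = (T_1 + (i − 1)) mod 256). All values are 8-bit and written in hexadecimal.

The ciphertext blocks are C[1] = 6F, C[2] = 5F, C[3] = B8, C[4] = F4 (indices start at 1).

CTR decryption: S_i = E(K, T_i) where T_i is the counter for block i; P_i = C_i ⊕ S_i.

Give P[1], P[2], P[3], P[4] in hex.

P[1] = 24, P[2] = 11, P[3] = F5, P[4] = A4

P[1]: T = 2B, S = E(K, T) = 4B; 6F ⊕ 4B = 24.
P[2]: T = 2C, S = E(K, T) = 4E; 5F ⊕ 4E = 11.
P[3]: T = 2D, S = E(K, T) = 4D; B8 ⊕ 4D = F5.
P[4]: T = 2E, S = E(K, T) = 50; F4 ⊕ 50 = A4.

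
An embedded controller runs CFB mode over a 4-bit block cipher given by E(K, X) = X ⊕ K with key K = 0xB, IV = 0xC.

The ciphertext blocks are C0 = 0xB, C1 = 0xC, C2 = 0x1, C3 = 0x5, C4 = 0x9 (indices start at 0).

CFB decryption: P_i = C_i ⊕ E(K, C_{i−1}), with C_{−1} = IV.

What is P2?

P2 = 0x6

P2: E(K, 0xC) = 0x7; 0x1 ⊕ 0x7 = 0x6.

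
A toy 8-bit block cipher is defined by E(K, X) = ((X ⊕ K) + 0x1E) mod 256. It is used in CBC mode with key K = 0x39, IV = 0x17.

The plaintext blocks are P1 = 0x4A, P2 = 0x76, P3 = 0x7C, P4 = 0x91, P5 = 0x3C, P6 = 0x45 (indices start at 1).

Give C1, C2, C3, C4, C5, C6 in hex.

CBC encryption: C_i = E(K, P_i ⊕ C_{i−1}), with C_{0} = IV.
C1: P1 ⊕ 0x17 = 0x5D; E(K, 0x5D) = 0x82.
C2: P2 ⊕ 0x82 = 0xF4; E(K, 0xF4) = 0xEB.
C3: P3 ⊕ 0xEB = 0x97; E(K, 0x97) = 0xCC.
C4: P4 ⊕ 0xCC = 0x5D; E(K, 0x5D) = 0x82.
C5: P5 ⊕ 0x82 = 0xBE; E(K, 0xBE) = 0xA5.
C6: P6 ⊕ 0xA5 = 0xE0; E(K, 0xE0) = 0xF7.

C1 = 0x82, C2 = 0xEB, C3 = 0xCC, C4 = 0x82, C5 = 0xA5, C6 = 0xF7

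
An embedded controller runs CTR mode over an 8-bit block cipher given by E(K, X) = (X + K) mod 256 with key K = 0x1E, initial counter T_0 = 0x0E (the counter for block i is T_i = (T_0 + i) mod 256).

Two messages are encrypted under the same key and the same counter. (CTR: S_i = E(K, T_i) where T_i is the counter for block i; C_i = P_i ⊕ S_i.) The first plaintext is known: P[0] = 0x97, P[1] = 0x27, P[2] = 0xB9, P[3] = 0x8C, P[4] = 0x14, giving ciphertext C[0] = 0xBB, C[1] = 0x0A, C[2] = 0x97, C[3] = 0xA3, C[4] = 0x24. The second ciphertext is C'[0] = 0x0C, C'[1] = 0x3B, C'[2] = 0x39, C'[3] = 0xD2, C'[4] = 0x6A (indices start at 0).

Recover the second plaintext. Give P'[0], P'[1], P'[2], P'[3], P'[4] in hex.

In CTR with a reused counter, both messages share the same keystream S_i, so C_i ⊕ C'_i = P_i ⊕ P'_i and thus P'_i = P_i ⊕ C_i ⊕ C'_i.
P'[0]: 0x97 ⊕ 0xBB ⊕ 0x0C = 0x20.
P'[1]: 0x27 ⊕ 0x0A ⊕ 0x3B = 0x16.
P'[2]: 0xB9 ⊕ 0x97 ⊕ 0x39 = 0x17.
P'[3]: 0x8C ⊕ 0xA3 ⊕ 0xD2 = 0xFD.
P'[4]: 0x14 ⊕ 0x24 ⊕ 0x6A = 0x5A.

P'[0] = 0x20, P'[1] = 0x16, P'[2] = 0x17, P'[3] = 0xFD, P'[4] = 0x5A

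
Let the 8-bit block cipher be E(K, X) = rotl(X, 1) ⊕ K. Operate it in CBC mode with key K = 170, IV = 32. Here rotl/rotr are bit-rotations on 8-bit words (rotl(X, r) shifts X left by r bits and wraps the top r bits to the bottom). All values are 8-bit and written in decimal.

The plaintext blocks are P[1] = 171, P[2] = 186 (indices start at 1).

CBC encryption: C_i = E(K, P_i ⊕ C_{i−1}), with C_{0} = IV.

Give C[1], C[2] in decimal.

C[1] = 189, C[2] = 164

C[1]: P[1] ⊕ 32 = 139; E(K, 139) = 189.
C[2]: P[2] ⊕ 189 = 7; E(K, 7) = 164.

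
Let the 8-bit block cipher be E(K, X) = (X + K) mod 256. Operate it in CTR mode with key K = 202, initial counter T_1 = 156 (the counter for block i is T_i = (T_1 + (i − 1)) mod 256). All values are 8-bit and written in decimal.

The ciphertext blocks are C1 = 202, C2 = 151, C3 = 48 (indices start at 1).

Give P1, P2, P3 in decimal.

CTR decryption: S_i = E(K, T_i) where T_i is the counter for block i; P_i = C_i ⊕ S_i.
P1: T = 156, S = E(K, T) = 102; 202 ⊕ 102 = 172.
P2: T = 157, S = E(K, T) = 103; 151 ⊕ 103 = 240.
P3: T = 158, S = E(K, T) = 104; 48 ⊕ 104 = 88.

P1 = 172, P2 = 240, P3 = 88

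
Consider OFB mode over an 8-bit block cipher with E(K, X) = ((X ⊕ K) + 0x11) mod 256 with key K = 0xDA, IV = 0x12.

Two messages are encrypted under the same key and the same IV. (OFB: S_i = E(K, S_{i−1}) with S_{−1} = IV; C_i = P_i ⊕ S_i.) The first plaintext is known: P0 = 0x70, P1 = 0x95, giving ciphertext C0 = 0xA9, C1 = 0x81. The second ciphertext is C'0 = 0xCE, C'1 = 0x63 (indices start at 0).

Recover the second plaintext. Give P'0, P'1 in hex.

P'0 = 0x17, P'1 = 0x77

In OFB with a reused IV, both messages share the same keystream S_i, so C_i ⊕ C'_i = P_i ⊕ P'_i and thus P'_i = P_i ⊕ C_i ⊕ C'_i.
P'0: 0x70 ⊕ 0xA9 ⊕ 0xCE = 0x17.
P'1: 0x95 ⊕ 0x81 ⊕ 0x63 = 0x77.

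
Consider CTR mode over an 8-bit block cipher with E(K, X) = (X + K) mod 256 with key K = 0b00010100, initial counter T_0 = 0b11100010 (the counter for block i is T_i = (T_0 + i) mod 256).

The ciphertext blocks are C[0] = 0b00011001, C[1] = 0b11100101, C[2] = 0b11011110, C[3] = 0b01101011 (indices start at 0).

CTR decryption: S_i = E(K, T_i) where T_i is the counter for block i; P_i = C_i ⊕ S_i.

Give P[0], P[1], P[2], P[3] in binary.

P[0] = 0b11101111, P[1] = 0b00010010, P[2] = 0b00100110, P[3] = 0b10010010

P[0]: T = 0b11100010, S = E(K, T) = 0b11110110; 0b00011001 ⊕ 0b11110110 = 0b11101111.
P[1]: T = 0b11100011, S = E(K, T) = 0b11110111; 0b11100101 ⊕ 0b11110111 = 0b00010010.
P[2]: T = 0b11100100, S = E(K, T) = 0b11111000; 0b11011110 ⊕ 0b11111000 = 0b00100110.
P[3]: T = 0b11100101, S = E(K, T) = 0b11111001; 0b01101011 ⊕ 0b11111001 = 0b10010010.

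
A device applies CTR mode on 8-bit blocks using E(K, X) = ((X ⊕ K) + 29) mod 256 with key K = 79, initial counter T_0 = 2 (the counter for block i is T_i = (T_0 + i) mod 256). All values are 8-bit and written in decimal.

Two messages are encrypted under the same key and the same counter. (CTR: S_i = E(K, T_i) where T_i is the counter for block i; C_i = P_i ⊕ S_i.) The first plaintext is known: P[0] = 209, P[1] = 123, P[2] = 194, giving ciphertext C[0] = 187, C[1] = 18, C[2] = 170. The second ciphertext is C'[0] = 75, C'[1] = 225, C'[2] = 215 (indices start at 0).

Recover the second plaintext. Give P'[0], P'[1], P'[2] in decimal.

P'[0] = 33, P'[1] = 136, P'[2] = 191

In CTR with a reused counter, both messages share the same keystream S_i, so C_i ⊕ C'_i = P_i ⊕ P'_i and thus P'_i = P_i ⊕ C_i ⊕ C'_i.
P'[0]: 209 ⊕ 187 ⊕ 75 = 33.
P'[1]: 123 ⊕ 18 ⊕ 225 = 136.
P'[2]: 194 ⊕ 170 ⊕ 215 = 191.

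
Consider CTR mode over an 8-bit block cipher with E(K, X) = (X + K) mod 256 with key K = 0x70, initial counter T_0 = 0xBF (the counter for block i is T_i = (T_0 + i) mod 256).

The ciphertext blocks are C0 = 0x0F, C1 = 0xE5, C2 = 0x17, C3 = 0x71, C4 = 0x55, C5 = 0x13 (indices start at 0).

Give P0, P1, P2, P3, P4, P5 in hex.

CTR decryption: S_i = E(K, T_i) where T_i is the counter for block i; P_i = C_i ⊕ S_i.
P0: T = 0xBF, S = E(K, T) = 0x2F; 0x0F ⊕ 0x2F = 0x20.
P1: T = 0xC0, S = E(K, T) = 0x30; 0xE5 ⊕ 0x30 = 0xD5.
P2: T = 0xC1, S = E(K, T) = 0x31; 0x17 ⊕ 0x31 = 0x26.
P3: T = 0xC2, S = E(K, T) = 0x32; 0x71 ⊕ 0x32 = 0x43.
P4: T = 0xC3, S = E(K, T) = 0x33; 0x55 ⊕ 0x33 = 0x66.
P5: T = 0xC4, S = E(K, T) = 0x34; 0x13 ⊕ 0x34 = 0x27.

P0 = 0x20, P1 = 0xD5, P2 = 0x26, P3 = 0x43, P4 = 0x66, P5 = 0x27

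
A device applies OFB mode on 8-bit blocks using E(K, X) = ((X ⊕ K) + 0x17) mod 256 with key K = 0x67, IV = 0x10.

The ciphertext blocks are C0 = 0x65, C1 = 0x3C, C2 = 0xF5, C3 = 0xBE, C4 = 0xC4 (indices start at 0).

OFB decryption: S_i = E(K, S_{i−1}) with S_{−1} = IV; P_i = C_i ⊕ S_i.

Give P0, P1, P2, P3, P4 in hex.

P0: S = E(K, 0x10) = 0x8E; 0x65 ⊕ 0x8E = 0xEB.
P1: S = E(K, 0x8E) = 0x00; 0x3C ⊕ 0x00 = 0x3C.
P2: S = E(K, 0x00) = 0x7E; 0xF5 ⊕ 0x7E = 0x8B.
P3: S = E(K, 0x7E) = 0x30; 0xBE ⊕ 0x30 = 0x8E.
P4: S = E(K, 0x30) = 0x6E; 0xC4 ⊕ 0x6E = 0xAA.

P0 = 0xEB, P1 = 0x3C, P2 = 0x8B, P3 = 0x8E, P4 = 0xAA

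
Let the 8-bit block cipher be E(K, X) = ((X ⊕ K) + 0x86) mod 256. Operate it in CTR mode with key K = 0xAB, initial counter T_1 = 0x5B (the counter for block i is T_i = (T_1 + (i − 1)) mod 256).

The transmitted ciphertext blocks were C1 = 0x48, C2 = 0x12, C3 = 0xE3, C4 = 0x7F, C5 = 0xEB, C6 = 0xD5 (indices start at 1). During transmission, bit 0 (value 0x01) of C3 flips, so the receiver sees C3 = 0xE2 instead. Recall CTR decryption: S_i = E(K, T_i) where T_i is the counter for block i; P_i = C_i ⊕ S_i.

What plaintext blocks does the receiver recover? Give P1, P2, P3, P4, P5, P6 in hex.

P1 = 0x3E, P2 = 0x6F, P3 = 0x9E, P4 = 0x04, P5 = 0x91, P6 = 0x84

Only C3 changed, to 0xE2. In CTR, a change in C_i flips the same bit in P_i only; the keystream is unaffected. Decrypting the received ciphertext:
P1: T = 0x5B, S = E(K, T) = 0x76; 0x48 ⊕ 0x76 = 0x3E.
P2: T = 0x5C, S = E(K, T) = 0x7D; 0x12 ⊕ 0x7D = 0x6F.
P3: T = 0x5D, S = E(K, T) = 0x7C; 0xE2 ⊕ 0x7C = 0x9E.
P4: T = 0x5E, S = E(K, T) = 0x7B; 0x7F ⊕ 0x7B = 0x04.
P5: T = 0x5F, S = E(K, T) = 0x7A; 0xEB ⊕ 0x7A = 0x91.
P6: T = 0x60, S = E(K, T) = 0x51; 0xD5 ⊕ 0x51 = 0x84.
Blocks that differ from the original plaintext: P3.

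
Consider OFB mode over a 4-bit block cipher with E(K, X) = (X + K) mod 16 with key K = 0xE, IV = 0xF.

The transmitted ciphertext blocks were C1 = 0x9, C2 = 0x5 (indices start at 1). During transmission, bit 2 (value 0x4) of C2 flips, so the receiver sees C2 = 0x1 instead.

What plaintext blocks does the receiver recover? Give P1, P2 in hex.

OFB decryption: S_i = E(K, S_{i−1}) with S_{0} = IV; P_i = C_i ⊕ S_i.
Only C2 changed, to 0x1. In OFB, a change in C_i flips the same bit in P_i only; the keystream is unaffected. Decrypting the received ciphertext:
P1: S = E(K, 0xF) = 0xD; 0x9 ⊕ 0xD = 0x4.
P2: S = E(K, 0xD) = 0xB; 0x1 ⊕ 0xB = 0xA.
Blocks that differ from the original plaintext: P2.

P1 = 0x4, P2 = 0xA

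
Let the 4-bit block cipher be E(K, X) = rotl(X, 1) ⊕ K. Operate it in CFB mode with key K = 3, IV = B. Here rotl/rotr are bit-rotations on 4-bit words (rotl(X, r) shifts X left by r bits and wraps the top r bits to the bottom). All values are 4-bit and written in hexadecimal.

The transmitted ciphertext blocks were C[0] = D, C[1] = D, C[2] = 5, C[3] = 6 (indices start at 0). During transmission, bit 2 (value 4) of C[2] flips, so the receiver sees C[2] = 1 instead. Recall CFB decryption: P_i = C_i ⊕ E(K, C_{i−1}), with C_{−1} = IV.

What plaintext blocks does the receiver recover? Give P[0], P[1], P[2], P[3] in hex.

Only C[2] changed, to 1. In CFB, a change in C_i flips the same bit in P_i and garbles P_{i+1}. Decrypting the received ciphertext:
P[0]: E(K, B) = 4; D ⊕ 4 = 9.
P[1]: E(K, D) = 8; D ⊕ 8 = 5.
P[2]: E(K, D) = 8; 1 ⊕ 8 = 9.
P[3]: E(K, 1) = 1; 6 ⊕ 1 = 7.
Blocks that differ from the original plaintext: P[2], P[3].

P[0] = 9, P[1] = 5, P[2] = 9, P[3] = 7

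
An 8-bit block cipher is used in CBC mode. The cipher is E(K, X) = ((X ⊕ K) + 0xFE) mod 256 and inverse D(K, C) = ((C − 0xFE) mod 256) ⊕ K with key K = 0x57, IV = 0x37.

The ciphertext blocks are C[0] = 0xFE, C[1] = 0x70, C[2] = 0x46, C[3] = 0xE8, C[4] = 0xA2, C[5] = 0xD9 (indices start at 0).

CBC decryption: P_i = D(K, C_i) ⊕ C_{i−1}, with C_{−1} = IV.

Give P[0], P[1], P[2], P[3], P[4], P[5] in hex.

P[0] = 0x60, P[1] = 0xDB, P[2] = 0x6F, P[3] = 0xFB, P[4] = 0x1B, P[5] = 0x2E

P[0]: D(K, 0xFE) = 0x57; 0x57 ⊕ 0x37 = 0x60.
P[1]: D(K, 0x70) = 0x25; 0x25 ⊕ 0xFE = 0xDB.
P[2]: D(K, 0x46) = 0x1F; 0x1F ⊕ 0x70 = 0x6F.
P[3]: D(K, 0xE8) = 0xBD; 0xBD ⊕ 0x46 = 0xFB.
P[4]: D(K, 0xA2) = 0xF3; 0xF3 ⊕ 0xE8 = 0x1B.
P[5]: D(K, 0xD9) = 0x8C; 0x8C ⊕ 0xA2 = 0x2E.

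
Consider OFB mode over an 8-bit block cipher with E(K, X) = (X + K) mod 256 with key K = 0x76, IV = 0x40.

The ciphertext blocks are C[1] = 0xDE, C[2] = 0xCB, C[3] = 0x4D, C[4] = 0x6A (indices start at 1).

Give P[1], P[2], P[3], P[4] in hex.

OFB decryption: S_i = E(K, S_{i−1}) with S_{0} = IV; P_i = C_i ⊕ S_i.
P[1]: S = E(K, 0x40) = 0xB6; 0xDE ⊕ 0xB6 = 0x68.
P[2]: S = E(K, 0xB6) = 0x2C; 0xCB ⊕ 0x2C = 0xE7.
P[3]: S = E(K, 0x2C) = 0xA2; 0x4D ⊕ 0xA2 = 0xEF.
P[4]: S = E(K, 0xA2) = 0x18; 0x6A ⊕ 0x18 = 0x72.

P[1] = 0x68, P[2] = 0xE7, P[3] = 0xEF, P[4] = 0x72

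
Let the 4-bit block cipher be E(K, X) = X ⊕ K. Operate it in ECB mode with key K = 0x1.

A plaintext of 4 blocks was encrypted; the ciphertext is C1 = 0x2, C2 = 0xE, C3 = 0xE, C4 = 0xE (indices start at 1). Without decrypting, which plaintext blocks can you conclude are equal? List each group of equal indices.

P2 = P3 = P4

ECB encrypts each block independently with the same key, so equal ciphertext blocks imply equal plaintext blocks.
C2 = C3 = C4 = 0xE, so P2 = P3 = P4.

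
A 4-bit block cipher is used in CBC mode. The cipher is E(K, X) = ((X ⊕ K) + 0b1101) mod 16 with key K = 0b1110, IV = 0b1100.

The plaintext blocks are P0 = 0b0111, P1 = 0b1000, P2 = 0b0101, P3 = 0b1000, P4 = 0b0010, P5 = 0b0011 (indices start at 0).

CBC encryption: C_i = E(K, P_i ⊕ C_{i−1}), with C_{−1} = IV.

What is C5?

C5 = 0b1111

C0: P0 ⊕ 0b1100 = 0b1011; E(K, 0b1011) = 0b0010.
C1: P1 ⊕ 0b0010 = 0b1010; E(K, 0b1010) = 0b0001.
C2: P2 ⊕ 0b0001 = 0b0100; E(K, 0b0100) = 0b0111.
C3: P3 ⊕ 0b0111 = 0b1111; E(K, 0b1111) = 0b1110.
C4: P4 ⊕ 0b1110 = 0b1100; E(K, 0b1100) = 0b1111.
C5: P5 ⊕ 0b1111 = 0b1100; E(K, 0b1100) = 0b1111.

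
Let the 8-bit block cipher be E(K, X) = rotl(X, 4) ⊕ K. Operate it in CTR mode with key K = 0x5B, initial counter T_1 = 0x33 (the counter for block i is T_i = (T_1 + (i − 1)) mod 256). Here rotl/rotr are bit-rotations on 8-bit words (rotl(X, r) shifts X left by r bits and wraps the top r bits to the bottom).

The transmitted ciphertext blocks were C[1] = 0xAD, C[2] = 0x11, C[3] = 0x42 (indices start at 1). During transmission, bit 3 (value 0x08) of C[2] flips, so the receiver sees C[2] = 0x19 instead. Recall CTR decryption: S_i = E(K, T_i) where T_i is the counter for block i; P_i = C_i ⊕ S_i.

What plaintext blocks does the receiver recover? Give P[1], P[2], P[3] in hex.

Only C[2] changed, to 0x19. In CTR, a change in C_i flips the same bit in P_i only; the keystream is unaffected. Decrypting the received ciphertext:
P[1]: T = 0x33, S = E(K, T) = 0x68; 0xAD ⊕ 0x68 = 0xC5.
P[2]: T = 0x34, S = E(K, T) = 0x18; 0x19 ⊕ 0x18 = 0x01.
P[3]: T = 0x35, S = E(K, T) = 0x08; 0x42 ⊕ 0x08 = 0x4A.
Blocks that differ from the original plaintext: P[2].

P[1] = 0xC5, P[2] = 0x01, P[3] = 0x4A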